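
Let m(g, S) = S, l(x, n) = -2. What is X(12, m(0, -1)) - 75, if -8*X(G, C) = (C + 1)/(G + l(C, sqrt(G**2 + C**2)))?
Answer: -75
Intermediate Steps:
X(G, C) = -(1 + C)/(8*(-2 + G)) (X(G, C) = -(C + 1)/(8*(G - 2)) = -(1 + C)/(8*(-2 + G)))
X(12, m(0, -1)) - 75 = (-1 - 1*(-1))/(8*(-2 + 12)) - 75 = (1/8)*(-1 + 1)/10 - 75 = (1/8)*(1/10)*0 - 75 = 0 - 75 = -75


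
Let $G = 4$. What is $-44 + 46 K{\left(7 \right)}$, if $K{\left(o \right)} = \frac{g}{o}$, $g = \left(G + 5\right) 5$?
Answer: $\frac{1762}{7} \approx 251.71$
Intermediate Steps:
$g = 45$ ($g = \left(4 + 5\right) 5 = 9 \cdot 5 = 45$)
$K{\left(o \right)} = \frac{45}{o}$
$-44 + 46 K{\left(7 \right)} = -44 + 46 \cdot \frac{45}{7} = -44 + \frac{2070}{7} = \frac{1762}{7}$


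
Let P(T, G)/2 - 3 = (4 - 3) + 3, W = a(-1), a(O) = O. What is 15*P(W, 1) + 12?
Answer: 222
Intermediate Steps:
W = -1
P(T, G) = 14 (P(T, G) = 6 + 2*((4 - 3) + 3) = 6 + 2*(1 + 3) = 6 + 2*4 = 6 + 8 = 14)
15*P(W, 1) + 12 = 15*14 + 12 = 210 + 12 = 222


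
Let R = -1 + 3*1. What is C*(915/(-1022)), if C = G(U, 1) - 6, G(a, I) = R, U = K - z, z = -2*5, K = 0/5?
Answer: 1830/511 ≈ 3.5812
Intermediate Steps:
K = 0 (K = 0*(⅕) = 0)
z = -10
U = 10 (U = 0 - 1*(-10) = 0 + 10 = 10)
R = 2 (R = -1 + 3 = 2)
G(a, I) = 2
C = -4 (C = 2 - 6 = -4)
C*(915/(-1022)) = -3660/(-1022) = -3660*(-1)/1022 = -4*(-915/1022) = 1830/511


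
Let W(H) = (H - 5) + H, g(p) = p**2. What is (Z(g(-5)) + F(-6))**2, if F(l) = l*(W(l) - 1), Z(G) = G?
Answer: 17689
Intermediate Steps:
W(H) = -5 + 2*H (W(H) = (-5 + H) + H = -5 + 2*H)
F(l) = l*(-6 + 2*l) (F(l) = l*((-5 + 2*l) - 1) = l*(-6 + 2*l))
(Z(g(-5)) + F(-6))**2 = ((-5)**2 + 2*(-6)*(-3 - 6))**2 = (25 + 2*(-6)*(-9))**2 = (25 + 108)**2 = 133**2 = 17689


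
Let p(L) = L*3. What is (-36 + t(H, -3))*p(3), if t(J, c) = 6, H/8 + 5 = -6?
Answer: -270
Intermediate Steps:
H = -88 (H = -40 + 8*(-6) = -40 - 48 = -88)
p(L) = 3*L
(-36 + t(H, -3))*p(3) = (-36 + 6)*(3*3) = -30*9 = -270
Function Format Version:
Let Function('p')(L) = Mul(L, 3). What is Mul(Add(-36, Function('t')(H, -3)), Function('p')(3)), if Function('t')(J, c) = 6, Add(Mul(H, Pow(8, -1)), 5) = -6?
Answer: -270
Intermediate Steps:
H = -88 (H = Add(-40, Mul(8, -6)) = Add(-40, -48) = -88)
Function('p')(L) = Mul(3, L)
Mul(Add(-36, Function('t')(H, -3)), Function('p')(3)) = Mul(Add(-36, 6), Mul(3, 3)) = Mul(-30, 9) = -270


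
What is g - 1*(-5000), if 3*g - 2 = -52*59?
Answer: 3978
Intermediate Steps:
g = -1022 (g = 2/3 + (-52*59)/3 = 2/3 + (1/3)*(-3068) = 2/3 - 3068/3 = -1022)
g - 1*(-5000) = -1022 - 1*(-5000) = -1022 + 5000 = 3978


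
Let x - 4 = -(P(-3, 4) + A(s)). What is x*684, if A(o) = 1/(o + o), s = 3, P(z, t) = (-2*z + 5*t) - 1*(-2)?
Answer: -16530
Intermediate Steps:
P(z, t) = 2 - 2*z + 5*t (P(z, t) = (-2*z + 5*t) + 2 = 2 - 2*z + 5*t)
A(o) = 1/(2*o)
x = -145/6 (x = 4 - ((2 - 2*(-3) + 5*4) + (1/2)/3) = 4 - ((2 + 6 + 20) + (1/2)*(1/3)) = 4 - (28 + 1/6) = 4 - 1*169/6 = 4 - 169/6 = -145/6 ≈ -24.167)
x*684 = -145/6*684 = -16530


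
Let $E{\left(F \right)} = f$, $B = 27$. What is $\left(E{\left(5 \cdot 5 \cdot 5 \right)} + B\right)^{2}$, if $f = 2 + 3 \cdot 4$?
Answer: $1681$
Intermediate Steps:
$f = 14$ ($f = 2 + 12 = 14$)
$E{\left(F \right)} = 14$
$\left(E{\left(5 \cdot 5 \cdot 5 \right)} + B\right)^{2} = \left(14 + 27\right)^{2} = 41^{2} = 1681$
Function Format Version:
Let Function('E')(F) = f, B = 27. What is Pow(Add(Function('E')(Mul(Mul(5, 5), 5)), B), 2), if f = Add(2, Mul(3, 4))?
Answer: 1681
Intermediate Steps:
f = 14 (f = Add(2, 12) = 14)
Function('E')(F) = 14
Pow(Add(Function('E')(Mul(Mul(5, 5), 5)), B), 2) = Pow(Add(14, 27), 2) = Pow(41, 2) = 1681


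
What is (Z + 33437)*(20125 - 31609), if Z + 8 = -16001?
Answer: -200143152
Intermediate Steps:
Z = -16009 (Z = -8 - 16001 = -16009)
(Z + 33437)*(20125 - 31609) = (-16009 + 33437)*(20125 - 31609) = 17428*(-11484) = -200143152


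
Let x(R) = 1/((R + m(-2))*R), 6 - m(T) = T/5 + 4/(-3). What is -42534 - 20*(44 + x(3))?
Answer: -6989754/161 ≈ -43415.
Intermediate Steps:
m(T) = 22/3 - T/5 (m(T) = 6 - (T/5 + 4/(-3)) = 6 - (T*(1/5) + 4*(-1/3)) = 6 - (T/5 - 4/3) = 6 - (-4/3 + T/5) = 6 + (4/3 - T/5) = 22/3 - T/5)
x(R) = 1/(R*(116/15 + R)) (x(R) = 1/((R + (22/3 - 1/5*(-2)))*R) = 1/((R + (22/3 + 2/5))*R) = 1/((R + 116/15)*R) = 1/((116/15 + R)*R) = 1/(R*(116/15 + R)))
-42534 - 20*(44 + x(3)) = -42534 - 20*(44 + 15/(3*(116 + 15*3))) = -42534 - 20*(44 + 15*(1/3)/(116 + 45)) = -42534 - 20*(44 + 15*(1/3)/161) = -42534 - 20*(44 + 15*(1/3)*(1/161)) = -42534 - 20*(44 + 5/161) = -42534 - 20*7089/161 = -42534 - 1*141780/161 = -42534 - 141780/161 = -6989754/161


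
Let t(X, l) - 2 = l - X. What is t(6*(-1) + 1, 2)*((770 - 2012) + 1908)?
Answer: 5994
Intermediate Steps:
t(X, l) = 2 + l - X (t(X, l) = 2 + (l - X) = 2 + l - X)
t(6*(-1) + 1, 2)*((770 - 2012) + 1908) = (2 + 2 - (6*(-1) + 1))*((770 - 2012) + 1908) = (2 + 2 - (-6 + 1))*(-1242 + 1908) = (2 + 2 - 1*(-5))*666 = (2 + 2 + 5)*666 = 9*666 = 5994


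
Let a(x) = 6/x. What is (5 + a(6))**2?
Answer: 36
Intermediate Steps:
(5 + a(6))**2 = (5 + 6/6)**2 = (5 + 6*(1/6))**2 = (5 + 1)**2 = 6**2 = 36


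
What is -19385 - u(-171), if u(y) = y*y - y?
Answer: -48797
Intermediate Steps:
u(y) = y**2 - y
-19385 - u(-171) = -19385 - (-171)*(-1 - 171) = -19385 - (-171)*(-172) = -19385 - 1*29412 = -19385 - 29412 = -48797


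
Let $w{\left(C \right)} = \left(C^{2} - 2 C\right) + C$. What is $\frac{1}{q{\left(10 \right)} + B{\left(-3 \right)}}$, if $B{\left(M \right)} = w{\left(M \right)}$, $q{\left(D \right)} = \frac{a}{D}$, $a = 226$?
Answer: $\frac{5}{173} \approx 0.028902$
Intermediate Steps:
$q{\left(D \right)} = \frac{226}{D}$
$w{\left(C \right)} = C^{2} - C$
$B{\left(M \right)} = M \left(-1 + M\right)$
$\frac{1}{q{\left(10 \right)} + B{\left(-3 \right)}} = \frac{1}{\frac{226}{10} - 3 \left(-1 - 3\right)} = \frac{1}{226 \cdot \frac{1}{10} - -12} = \frac{1}{\frac{113}{5} + 12} = \frac{1}{\frac{173}{5}} = \frac{5}{173}$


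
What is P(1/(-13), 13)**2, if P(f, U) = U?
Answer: 169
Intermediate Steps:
P(1/(-13), 13)**2 = 13**2 = 169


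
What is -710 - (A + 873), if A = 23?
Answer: -1606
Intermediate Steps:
-710 - (A + 873) = -710 - (23 + 873) = -710 - 1*896 = -710 - 896 = -1606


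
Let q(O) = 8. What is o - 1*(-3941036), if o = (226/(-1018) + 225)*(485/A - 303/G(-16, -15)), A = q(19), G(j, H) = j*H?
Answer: 40255582127/10180 ≈ 3.9544e+6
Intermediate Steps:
G(j, H) = H*j
A = 8
o = 135835647/10180 (o = (226/(-1018) + 225)*(485/8 - 303/((-15*(-16)))) = (226*(-1/1018) + 225)*(485*(⅛) - 303/240) = (-113/509 + 225)*(485/8 - 303*1/240) = 114412*(485/8 - 101/80)/509 = (114412/509)*(4749/80) = 135835647/10180 ≈ 13343.)
o - 1*(-3941036) = 135835647/10180 - 1*(-3941036) = 135835647/10180 + 3941036 = 40255582127/10180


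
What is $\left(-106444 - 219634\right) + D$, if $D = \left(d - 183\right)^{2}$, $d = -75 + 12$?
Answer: $-265562$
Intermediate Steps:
$d = -63$
$D = 60516$ ($D = \left(-63 - 183\right)^{2} = \left(-246\right)^{2} = 60516$)
$\left(-106444 - 219634\right) + D = \left(-106444 - 219634\right) + 60516 = -326078 + 60516 = -265562$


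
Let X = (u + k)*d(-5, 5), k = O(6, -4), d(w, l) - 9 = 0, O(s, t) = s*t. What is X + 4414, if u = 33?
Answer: 4495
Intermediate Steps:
d(w, l) = 9 (d(w, l) = 9 + 0 = 9)
k = -24 (k = 6*(-4) = -24)
X = 81 (X = (33 - 24)*9 = 9*9 = 81)
X + 4414 = 81 + 4414 = 4495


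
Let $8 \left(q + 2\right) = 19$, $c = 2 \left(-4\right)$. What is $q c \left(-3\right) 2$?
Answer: $18$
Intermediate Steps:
$c = -8$
$q = \frac{3}{8}$ ($q = -2 + \frac{1}{8} \cdot 19 = -2 + \frac{19}{8} = \frac{3}{8} \approx 0.375$)
$q c \left(-3\right) 2 = \frac{3 \left(-8\right) \left(-3\right) 2}{8} = \frac{3 \cdot 24 \cdot 2}{8} = \frac{3}{8} \cdot 48 = 18$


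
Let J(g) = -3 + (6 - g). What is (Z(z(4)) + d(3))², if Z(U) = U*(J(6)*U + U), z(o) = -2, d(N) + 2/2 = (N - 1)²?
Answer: 25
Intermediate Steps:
J(g) = 3 - g
d(N) = -1 + (-1 + N)² (d(N) = -1 + (N - 1)² = -1 + (-1 + N)²)
Z(U) = -2*U² (Z(U) = U*((3 - 1*6)*U + U) = U*((3 - 6)*U + U) = U*(-3*U + U) = U*(-2*U) = -2*U²)
(Z(z(4)) + d(3))² = (-2*(-2)² + 3*(-2 + 3))² = (-2*4 + 3*1)² = (-8 + 3)² = (-5)² = 25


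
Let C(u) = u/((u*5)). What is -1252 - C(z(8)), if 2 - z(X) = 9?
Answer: -6261/5 ≈ -1252.2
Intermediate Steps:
z(X) = -7 (z(X) = 2 - 1*9 = 2 - 9 = -7)
C(u) = 1/5 (C(u) = u/((5*u)) = u*(1/(5*u)) = 1/5)
-1252 - C(z(8)) = -1252 - 1*1/5 = -1252 - 1/5 = -6261/5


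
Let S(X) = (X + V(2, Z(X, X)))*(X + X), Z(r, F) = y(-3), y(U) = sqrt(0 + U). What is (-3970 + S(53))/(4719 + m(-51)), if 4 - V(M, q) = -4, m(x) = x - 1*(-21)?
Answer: 832/1563 ≈ 0.53231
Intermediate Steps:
y(U) = sqrt(U)
Z(r, F) = I*sqrt(3) (Z(r, F) = sqrt(-3) = I*sqrt(3))
m(x) = 21 + x (m(x) = x + 21 = 21 + x)
V(M, q) = 8 (V(M, q) = 4 - 1*(-4) = 4 + 4 = 8)
S(X) = 2*X*(8 + X) (S(X) = (X + 8)*(X + X) = (8 + X)*(2*X) = 2*X*(8 + X))
(-3970 + S(53))/(4719 + m(-51)) = (-3970 + 2*53*(8 + 53))/(4719 + (21 - 51)) = (-3970 + 2*53*61)/(4719 - 30) = (-3970 + 6466)/4689 = 2496*(1/4689) = 832/1563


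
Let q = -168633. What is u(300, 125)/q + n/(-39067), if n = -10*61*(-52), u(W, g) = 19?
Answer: -5349781033/6587985411 ≈ -0.81205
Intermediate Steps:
n = 31720 (n = -610*(-52) = 31720)
u(300, 125)/q + n/(-39067) = 19/(-168633) + 31720/(-39067) = 19*(-1/168633) + 31720*(-1/39067) = -19/168633 - 31720/39067 = -5349781033/6587985411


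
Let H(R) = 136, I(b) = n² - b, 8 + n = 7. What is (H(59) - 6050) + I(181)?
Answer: -6094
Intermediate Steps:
n = -1 (n = -8 + 7 = -1)
I(b) = 1 - b (I(b) = (-1)² - b = 1 - b)
(H(59) - 6050) + I(181) = (136 - 6050) + (1 - 1*181) = -5914 + (1 - 181) = -5914 - 180 = -6094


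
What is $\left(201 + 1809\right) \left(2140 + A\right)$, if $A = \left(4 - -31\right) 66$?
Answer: $8944500$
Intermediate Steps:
$A = 2310$ ($A = \left(4 + 31\right) 66 = 35 \cdot 66 = 2310$)
$\left(201 + 1809\right) \left(2140 + A\right) = \left(201 + 1809\right) \left(2140 + 2310\right) = 2010 \cdot 4450 = 8944500$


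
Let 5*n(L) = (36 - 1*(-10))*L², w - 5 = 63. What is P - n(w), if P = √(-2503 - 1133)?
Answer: -212704/5 + 6*I*√101 ≈ -42541.0 + 60.299*I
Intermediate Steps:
w = 68 (w = 5 + 63 = 68)
P = 6*I*√101 (P = √(-3636) = 6*I*√101 ≈ 60.299*I)
n(L) = 46*L²/5 (n(L) = ((36 - 1*(-10))*L²)/5 = ((36 + 10)*L²)/5 = (46*L²)/5 = 46*L²/5)
P - n(w) = 6*I*√101 - 46*68²/5 = 6*I*√101 - 46*4624/5 = 6*I*√101 - 1*212704/5 = 6*I*√101 - 212704/5 = -212704/5 + 6*I*√101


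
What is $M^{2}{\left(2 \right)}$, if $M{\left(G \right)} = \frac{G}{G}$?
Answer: $1$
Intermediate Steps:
$M{\left(G \right)} = 1$
$M^{2}{\left(2 \right)} = 1^{2} = 1$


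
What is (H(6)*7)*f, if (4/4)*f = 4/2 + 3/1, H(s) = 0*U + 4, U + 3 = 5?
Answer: 140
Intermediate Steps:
U = 2 (U = -3 + 5 = 2)
H(s) = 4 (H(s) = 0*2 + 4 = 0 + 4 = 4)
f = 5 (f = 4/2 + 3/1 = 4*(½) + 3*1 = 2 + 3 = 5)
(H(6)*7)*f = (4*7)*5 = 28*5 = 140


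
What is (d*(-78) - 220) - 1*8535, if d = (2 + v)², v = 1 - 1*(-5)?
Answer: -13747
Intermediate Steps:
v = 6 (v = 1 + 5 = 6)
d = 64 (d = (2 + 6)² = 8² = 64)
(d*(-78) - 220) - 1*8535 = (64*(-78) - 220) - 1*8535 = (-4992 - 220) - 8535 = -5212 - 8535 = -13747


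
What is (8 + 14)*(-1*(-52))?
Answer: 1144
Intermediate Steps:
(8 + 14)*(-1*(-52)) = 22*52 = 1144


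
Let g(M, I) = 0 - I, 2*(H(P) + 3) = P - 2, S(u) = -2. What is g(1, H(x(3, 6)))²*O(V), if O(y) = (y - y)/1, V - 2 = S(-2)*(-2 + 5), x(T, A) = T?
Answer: 0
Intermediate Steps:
H(P) = -4 + P/2 (H(P) = -3 + (P - 2)/2 = -3 + (-2 + P)/2 = -3 + (-1 + P/2) = -4 + P/2)
g(M, I) = -I
V = -4 (V = 2 - 2*(-2 + 5) = 2 - 2*3 = 2 - 6 = -4)
O(y) = 0 (O(y) = 0*1 = 0)
g(1, H(x(3, 6)))²*O(V) = (-(-4 + (½)*3))²*0 = (-(-4 + 3/2))²*0 = (-1*(-5/2))²*0 = (5/2)²*0 = (25/4)*0 = 0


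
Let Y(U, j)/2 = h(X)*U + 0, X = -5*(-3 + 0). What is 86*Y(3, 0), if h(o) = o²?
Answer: 116100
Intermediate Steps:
X = 15 (X = -5*(-3) = 15)
Y(U, j) = 450*U (Y(U, j) = 2*(15²*U + 0) = 2*(225*U + 0) = 2*(225*U) = 450*U)
86*Y(3, 0) = 86*(450*3) = 86*1350 = 116100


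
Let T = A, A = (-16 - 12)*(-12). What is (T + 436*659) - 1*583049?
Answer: -295389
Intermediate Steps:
A = 336 (A = -28*(-12) = 336)
T = 336
(T + 436*659) - 1*583049 = (336 + 436*659) - 1*583049 = (336 + 287324) - 583049 = 287660 - 583049 = -295389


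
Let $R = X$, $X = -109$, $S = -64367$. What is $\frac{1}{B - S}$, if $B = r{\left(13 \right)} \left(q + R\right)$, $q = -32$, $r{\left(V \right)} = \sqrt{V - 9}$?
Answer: $\frac{1}{64085} \approx 1.5604 \cdot 10^{-5}$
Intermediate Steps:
$r{\left(V \right)} = \sqrt{-9 + V}$
$R = -109$
$B = -282$ ($B = \sqrt{-9 + 13} \left(-32 - 109\right) = \sqrt{4} \left(-141\right) = 2 \left(-141\right) = -282$)
$\frac{1}{B - S} = \frac{1}{-282 - -64367} = \frac{1}{-282 + 64367} = \frac{1}{64085}$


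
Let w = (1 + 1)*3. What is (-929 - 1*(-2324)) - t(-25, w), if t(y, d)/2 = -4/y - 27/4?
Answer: 70409/50 ≈ 1408.2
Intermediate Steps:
w = 6 (w = 2*3 = 6)
t(y, d) = -27/2 - 8/y (t(y, d) = 2*(-4/y - 27/4) = 2*(-27/4 - 4/y) = -27/2 - 8/y)
(-929 - 1*(-2324)) - t(-25, w) = (-929 - 1*(-2324)) - (-27/2 - 8/(-25)) = (-929 + 2324) - (-27/2 - 8*(-1/25)) = 1395 - (-27/2 + 8/25) = 1395 - 1*(-659/50) = 1395 + 659/50 = 70409/50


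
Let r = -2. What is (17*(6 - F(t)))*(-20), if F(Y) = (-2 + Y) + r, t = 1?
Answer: -3060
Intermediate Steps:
F(Y) = -4 + Y (F(Y) = (-2 + Y) - 2 = -4 + Y)
(17*(6 - F(t)))*(-20) = (17*(6 - (-4 + 1)))*(-20) = (17*(6 - 1*(-3)))*(-20) = (17*(6 + 3))*(-20) = (17*9)*(-20) = 153*(-20) = -3060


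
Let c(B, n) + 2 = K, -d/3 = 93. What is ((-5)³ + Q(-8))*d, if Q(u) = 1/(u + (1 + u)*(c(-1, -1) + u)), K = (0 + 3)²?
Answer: 35154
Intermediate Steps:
d = -279 (d = -3*93 = -279)
K = 9 (K = 3² = 9)
c(B, n) = 7 (c(B, n) = -2 + 9 = 7)
Q(u) = 1/(u + (1 + u)*(7 + u))
((-5)³ + Q(-8))*d = ((-5)³ + 1/(7 + (-8)² + 9*(-8)))*(-279) = (-125 + 1/(7 + 64 - 72))*(-279) = (-125 + 1/(-1))*(-279) = (-125 - 1)*(-279) = -126*(-279) = 35154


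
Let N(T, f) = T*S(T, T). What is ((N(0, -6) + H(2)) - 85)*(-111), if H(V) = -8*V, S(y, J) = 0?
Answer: 11211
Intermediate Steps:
N(T, f) = 0 (N(T, f) = T*0 = 0)
((N(0, -6) + H(2)) - 85)*(-111) = ((0 - 8*2) - 85)*(-111) = ((0 - 16) - 85)*(-111) = (-16 - 85)*(-111) = -101*(-111) = 11211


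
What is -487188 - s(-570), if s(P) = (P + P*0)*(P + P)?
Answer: -1136988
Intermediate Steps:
s(P) = 2*P**2 (s(P) = (P + 0)*(2*P) = P*(2*P) = 2*P**2)
-487188 - s(-570) = -487188 - 2*(-570)**2 = -487188 - 2*324900 = -487188 - 1*649800 = -487188 - 649800 = -1136988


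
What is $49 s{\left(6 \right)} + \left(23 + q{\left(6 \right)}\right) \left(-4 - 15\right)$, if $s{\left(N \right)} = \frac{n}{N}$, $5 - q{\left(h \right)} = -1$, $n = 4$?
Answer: $- \frac{1555}{3} \approx -518.33$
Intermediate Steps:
$q{\left(h \right)} = 6$ ($q{\left(h \right)} = 5 - -1 = 5 + 1 = 6$)
$s{\left(N \right)} = \frac{4}{N}$
$49 s{\left(6 \right)} + \left(23 + q{\left(6 \right)}\right) \left(-4 - 15\right) = 49 \cdot \frac{4}{6} + \left(23 + 6\right) \left(-4 - 15\right) = 49 \cdot 4 \cdot \frac{1}{6} + 29 \left(-19\right) = 49 \cdot \frac{2}{3} - 551 = \frac{98}{3} - 551 = - \frac{1555}{3}$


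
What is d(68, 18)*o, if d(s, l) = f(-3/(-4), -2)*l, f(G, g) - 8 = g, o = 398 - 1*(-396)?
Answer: 85752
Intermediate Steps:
o = 794 (o = 398 + 396 = 794)
f(G, g) = 8 + g
d(s, l) = 6*l (d(s, l) = (8 - 2)*l = 6*l)
d(68, 18)*o = (6*18)*794 = 108*794 = 85752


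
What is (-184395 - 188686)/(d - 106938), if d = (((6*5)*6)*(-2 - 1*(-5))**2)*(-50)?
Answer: 373081/187938 ≈ 1.9851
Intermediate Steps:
d = -81000 (d = ((30*6)*(-2 + 5)**2)*(-50) = (180*3**2)*(-50) = (180*9)*(-50) = 1620*(-50) = -81000)
(-184395 - 188686)/(d - 106938) = (-184395 - 188686)/(-81000 - 106938) = -373081/(-187938) = -373081*(-1/187938) = 373081/187938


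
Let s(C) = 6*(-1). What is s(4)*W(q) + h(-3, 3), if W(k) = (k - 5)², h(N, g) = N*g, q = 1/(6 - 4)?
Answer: -261/2 ≈ -130.50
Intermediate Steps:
s(C) = -6
q = ½ (q = 1/2 = ½ ≈ 0.50000)
W(k) = (-5 + k)²
s(4)*W(q) + h(-3, 3) = -6*(-5 + ½)² - 3*3 = -6*(-9/2)² - 9 = -6*81/4 - 9 = -243/2 - 9 = -261/2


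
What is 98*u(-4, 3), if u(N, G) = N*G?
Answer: -1176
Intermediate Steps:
u(N, G) = G*N
98*u(-4, 3) = 98*(3*(-4)) = 98*(-12) = -1176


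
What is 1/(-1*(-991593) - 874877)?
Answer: 1/116716 ≈ 8.5678e-6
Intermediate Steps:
1/(-1*(-991593) - 874877) = 1/(991593 - 874877) = 1/116716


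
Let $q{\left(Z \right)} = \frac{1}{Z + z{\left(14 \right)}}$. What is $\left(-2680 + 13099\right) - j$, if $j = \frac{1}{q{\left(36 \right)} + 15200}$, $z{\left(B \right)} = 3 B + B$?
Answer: $\frac{14569939927}{1398401} \approx 10419.0$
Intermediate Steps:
$z{\left(B \right)} = 4 B$
$q{\left(Z \right)} = \frac{1}{56 + Z}$ ($q{\left(Z \right)} = \frac{1}{Z + 4 \cdot 14} = \frac{1}{Z + 56} = \frac{1}{56 + Z}$)
$j = \frac{92}{1398401}$ ($j = \frac{1}{\frac{1}{56 + 36} + 15200} = \frac{1}{\frac{1}{92} + 15200} = \frac{1}{\frac{1398401}{92}} = \frac{92}{1398401} \approx 6.5789 \cdot 10^{-5}$)
$\left(-2680 + 13099\right) - j = \left(-2680 + 13099\right) - \frac{92}{1398401} = 10419 - \frac{92}{1398401} = \frac{14569939927}{1398401}$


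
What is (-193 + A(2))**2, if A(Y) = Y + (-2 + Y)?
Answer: 36481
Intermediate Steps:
A(Y) = -2 + 2*Y
(-193 + A(2))**2 = (-193 + (-2 + 2*2))**2 = (-193 + (-2 + 4))**2 = (-193 + 2)**2 = (-191)**2 = 36481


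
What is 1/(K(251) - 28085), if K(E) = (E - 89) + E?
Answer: -1/27672 ≈ -3.6138e-5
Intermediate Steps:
K(E) = -89 + 2*E (K(E) = (-89 + E) + E = -89 + 2*E)
1/(K(251) - 28085) = 1/((-89 + 2*251) - 28085) = 1/((-89 + 502) - 28085) = 1/(413 - 28085) = 1/(-27672) = -1/27672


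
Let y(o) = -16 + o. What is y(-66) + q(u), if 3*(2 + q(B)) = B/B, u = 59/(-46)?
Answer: -251/3 ≈ -83.667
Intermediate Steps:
u = -59/46 (u = 59*(-1/46) = -59/46 ≈ -1.2826)
q(B) = -5/3 (q(B) = -2 + (B/B)/3 = -2 + (1/3)*1 = -2 + 1/3 = -5/3)
y(-66) + q(u) = (-16 - 66) - 5/3 = -82 - 5/3 = -251/3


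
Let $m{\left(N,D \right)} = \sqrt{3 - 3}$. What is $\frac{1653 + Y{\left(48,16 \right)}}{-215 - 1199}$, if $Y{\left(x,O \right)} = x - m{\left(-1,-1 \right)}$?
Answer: $- \frac{243}{202} \approx -1.203$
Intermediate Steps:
$m{\left(N,D \right)} = 0$ ($m{\left(N,D \right)} = \sqrt{0} = 0$)
$Y{\left(x,O \right)} = x$ ($Y{\left(x,O \right)} = x - 0 = x + 0 = x$)
$\frac{1653 + Y{\left(48,16 \right)}}{-215 - 1199} = \frac{1653 + 48}{-215 - 1199} = \frac{1701}{-1414} = 1701 \left(- \frac{1}{1414}\right) = - \frac{243}{202}$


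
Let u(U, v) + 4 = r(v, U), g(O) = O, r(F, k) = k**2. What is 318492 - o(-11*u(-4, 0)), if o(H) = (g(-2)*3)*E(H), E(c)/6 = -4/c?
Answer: 3503424/11 ≈ 3.1849e+5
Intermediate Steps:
u(U, v) = -4 + U**2
E(c) = -24/c (E(c) = 6*(-4/c) = -24/c)
o(H) = 144/H (o(H) = (-2*3)*(-24/H) = -(-144)/H = 144/H)
318492 - o(-11*u(-4, 0)) = 318492 - 144/((-11*(-4 + (-4)**2))) = 318492 - 144/((-11*(-4 + 16))) = 318492 - 144/((-11*12)) = 318492 - 144/(-132) = 318492 - 144*(-1)/132 = 318492 - 1*(-12/11) = 318492 + 12/11 = 3503424/11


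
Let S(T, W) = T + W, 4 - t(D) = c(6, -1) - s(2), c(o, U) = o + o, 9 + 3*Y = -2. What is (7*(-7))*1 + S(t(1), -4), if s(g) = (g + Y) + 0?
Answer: -188/3 ≈ -62.667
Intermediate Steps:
Y = -11/3 (Y = -3 + (⅓)*(-2) = -3 - ⅔ = -11/3 ≈ -3.6667)
c(o, U) = 2*o
s(g) = -11/3 + g (s(g) = (g - 11/3) + 0 = (-11/3 + g) + 0 = -11/3 + g)
t(D) = -29/3 (t(D) = 4 - (2*6 - (-11/3 + 2)) = 4 - (12 - 1*(-5/3)) = 4 - (12 + 5/3) = 4 - 1*41/3 = 4 - 41/3 = -29/3)
(7*(-7))*1 + S(t(1), -4) = (7*(-7))*1 + (-29/3 - 4) = -49*1 - 41/3 = -49 - 41/3 = -188/3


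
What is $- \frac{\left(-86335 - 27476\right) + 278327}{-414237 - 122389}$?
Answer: $\frac{82258}{268313} \approx 0.30657$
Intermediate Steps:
$- \frac{\left(-86335 - 27476\right) + 278327}{-414237 - 122389} = - \frac{\left(-86335 - 27476\right) + 278327}{-536626} = - \frac{\left(-113811 + 278327\right) \left(-1\right)}{536626} = - \frac{164516 \left(-1\right)}{536626} = \left(-1\right) \left(- \frac{82258}{268313}\right) = \frac{82258}{268313}$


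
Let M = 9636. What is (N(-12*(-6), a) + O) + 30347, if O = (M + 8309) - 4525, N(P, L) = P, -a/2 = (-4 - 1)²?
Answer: 43839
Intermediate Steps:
a = -50 (a = -2*(-4 - 1)² = -2*(-5)² = -2*25 = -50)
O = 13420 (O = (9636 + 8309) - 4525 = 17945 - 4525 = 13420)
(N(-12*(-6), a) + O) + 30347 = (-12*(-6) + 13420) + 30347 = (72 + 13420) + 30347 = 13492 + 30347 = 43839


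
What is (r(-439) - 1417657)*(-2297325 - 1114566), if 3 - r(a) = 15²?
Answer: 4837648599189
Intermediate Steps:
r(a) = -222 (r(a) = 3 - 1*15² = 3 - 1*225 = 3 - 225 = -222)
(r(-439) - 1417657)*(-2297325 - 1114566) = (-222 - 1417657)*(-2297325 - 1114566) = -1417879*(-3411891) = 4837648599189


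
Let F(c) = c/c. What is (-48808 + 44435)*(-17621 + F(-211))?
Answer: 77052260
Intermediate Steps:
F(c) = 1
(-48808 + 44435)*(-17621 + F(-211)) = (-48808 + 44435)*(-17621 + 1) = -4373*(-17620) = 77052260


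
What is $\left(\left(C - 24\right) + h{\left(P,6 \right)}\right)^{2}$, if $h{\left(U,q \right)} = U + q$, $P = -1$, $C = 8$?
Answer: $121$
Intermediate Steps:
$\left(\left(C - 24\right) + h{\left(P,6 \right)}\right)^{2} = \left(\left(8 - 24\right) + \left(-1 + 6\right)\right)^{2} = \left(\left(8 - 24\right) + 5\right)^{2} = \left(-16 + 5\right)^{2} = \left(-11\right)^{2} = 121$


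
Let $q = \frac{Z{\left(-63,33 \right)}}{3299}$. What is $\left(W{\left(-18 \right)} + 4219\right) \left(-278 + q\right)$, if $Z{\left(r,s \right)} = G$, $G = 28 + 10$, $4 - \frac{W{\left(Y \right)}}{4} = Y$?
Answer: $- \frac{3949880788}{3299} \approx -1.1973 \cdot 10^{6}$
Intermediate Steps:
$W{\left(Y \right)} = 16 - 4 Y$
$G = 38$
$Z{\left(r,s \right)} = 38$
$q = \frac{38}{3299} \approx 0.011519$
$\left(W{\left(-18 \right)} + 4219\right) \left(-278 + q\right) = \left(\left(16 - -72\right) + 4219\right) \left(-278 + \frac{38}{3299}\right) = \left(\left(16 + 72\right) + 4219\right) \left(- \frac{917084}{3299}\right) = \left(88 + 4219\right) \left(- \frac{917084}{3299}\right) = 4307 \left(- \frac{917084}{3299}\right) = - \frac{3949880788}{3299}$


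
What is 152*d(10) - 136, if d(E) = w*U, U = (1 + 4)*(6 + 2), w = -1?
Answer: -6216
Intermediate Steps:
U = 40 (U = 5*8 = 40)
d(E) = -40 (d(E) = -1*40 = -40)
152*d(10) - 136 = 152*(-40) - 136 = -6080 - 136 = -6216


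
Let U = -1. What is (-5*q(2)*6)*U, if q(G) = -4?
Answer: -120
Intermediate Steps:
(-5*q(2)*6)*U = (-5*(-4)*6)*(-1) = (20*6)*(-1) = 120*(-1) = -120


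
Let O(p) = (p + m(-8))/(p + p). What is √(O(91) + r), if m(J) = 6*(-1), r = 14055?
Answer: √465573290/182 ≈ 118.56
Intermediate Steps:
m(J) = -6
O(p) = (-6 + p)/(2*p) (O(p) = (p - 6)/(p + p) = (-6 + p)/((2*p)) = (-6 + p)*(1/(2*p)) = (-6 + p)/(2*p))
√(O(91) + r) = √((½)*(-6 + 91)/91 + 14055) = √((½)*(1/91)*85 + 14055) = √(85/182 + 14055) = √(2558095/182) = √465573290/182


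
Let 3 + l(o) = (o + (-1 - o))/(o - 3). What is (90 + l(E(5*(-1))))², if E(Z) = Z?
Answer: 485809/64 ≈ 7590.8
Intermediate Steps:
l(o) = -3 - 1/(-3 + o) (l(o) = -3 + (o + (-1 - o))/(o - 3) = -3 - 1/(-3 + o))
(90 + l(E(5*(-1))))² = (90 + (8 - 15*(-1))/(-3 + 5*(-1)))² = (90 + (8 - 3*(-5))/(-3 - 5))² = (90 + (8 + 15)/(-8))² = (90 - ⅛*23)² = (90 - 23/8)² = (697/8)² = 485809/64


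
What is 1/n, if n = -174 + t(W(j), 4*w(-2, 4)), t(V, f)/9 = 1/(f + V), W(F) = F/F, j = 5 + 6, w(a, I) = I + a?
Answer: -1/173 ≈ -0.0057803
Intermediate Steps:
j = 11
W(F) = 1
t(V, f) = 9/(V + f) (t(V, f) = 9/(f + V) = 9/(V + f))
n = -173 (n = -174 + 9/(1 + 4*(4 - 2)) = -174 + 9/(1 + 4*2) = -174 + 9/(1 + 8) = -174 + 9/9 = -174 + 9*(1/9) = -174 + 1 = -173)
1/n = 1/(-173) = -1/173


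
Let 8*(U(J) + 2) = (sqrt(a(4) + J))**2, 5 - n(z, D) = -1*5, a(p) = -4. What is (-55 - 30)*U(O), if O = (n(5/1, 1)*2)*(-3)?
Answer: 850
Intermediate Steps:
n(z, D) = 10 (n(z, D) = 5 - (-1)*5 = 5 - 1*(-5) = 5 + 5 = 10)
O = -60 (O = (10*2)*(-3) = 20*(-3) = -60)
U(J) = -5/2 + J/8 (U(J) = -2 + (sqrt(-4 + J))**2/8 = -2 + (-4 + J)/8 = -2 + (-1/2 + J/8) = -5/2 + J/8)
(-55 - 30)*U(O) = (-55 - 30)*(-5/2 + (1/8)*(-60)) = -85*(-5/2 - 15/2) = -85*(-10) = 850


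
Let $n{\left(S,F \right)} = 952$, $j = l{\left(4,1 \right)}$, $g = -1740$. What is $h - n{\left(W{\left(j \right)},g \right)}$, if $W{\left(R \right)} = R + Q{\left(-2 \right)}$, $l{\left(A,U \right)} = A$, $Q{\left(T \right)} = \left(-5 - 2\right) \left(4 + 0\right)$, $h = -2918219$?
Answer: $-2919171$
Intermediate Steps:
$Q{\left(T \right)} = -28$ ($Q{\left(T \right)} = \left(-7\right) 4 = -28$)
$j = 4$
$W{\left(R \right)} = -28 + R$ ($W{\left(R \right)} = R - 28 = -28 + R$)
$h - n{\left(W{\left(j \right)},g \right)} = -2918219 - 952 = -2919171$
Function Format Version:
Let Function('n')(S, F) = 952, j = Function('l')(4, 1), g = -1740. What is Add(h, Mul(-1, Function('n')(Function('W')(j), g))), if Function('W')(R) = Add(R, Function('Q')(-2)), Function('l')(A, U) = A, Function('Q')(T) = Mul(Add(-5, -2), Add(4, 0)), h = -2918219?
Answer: -2919171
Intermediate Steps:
Function('Q')(T) = -28 (Function('Q')(T) = Mul(-7, 4) = -28)
j = 4
Function('W')(R) = Add(-28, R) (Function('W')(R) = Add(R, -28) = Add(-28, R))
Add(h, Mul(-1, Function('n')(Function('W')(j), g))) = Add(-2918219, Mul(-1, 952)) = Add(-2918219, -952) = -2919171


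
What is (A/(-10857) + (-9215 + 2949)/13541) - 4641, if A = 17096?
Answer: -62054041565/13364967 ≈ -4643.0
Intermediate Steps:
(A/(-10857) + (-9215 + 2949)/13541) - 4641 = (17096/(-10857) + (-9215 + 2949)/13541) - 4641 = (17096*(-1/10857) - 6266*1/13541) - 4641 = (-17096/10857 - 6266/13541) - 4641 = -27229718/13364967 - 4641 = -62054041565/13364967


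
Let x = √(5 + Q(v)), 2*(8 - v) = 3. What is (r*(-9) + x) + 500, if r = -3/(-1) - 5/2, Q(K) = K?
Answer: 991/2 + √46/2 ≈ 498.89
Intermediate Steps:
v = 13/2 (v = 8 - ½*3 = 8 - 3/2 = 13/2 ≈ 6.5000)
x = √46/2 (x = √(5 + 13/2) = √(23/2) = √46/2 ≈ 3.3912)
r = ½ (r = -3*(-1) - 5*½ = 3 - 5/2 = ½ ≈ 0.50000)
(r*(-9) + x) + 500 = ((½)*(-9) + √46/2) + 500 = (-9/2 + √46/2) + 500 = 991/2 + √46/2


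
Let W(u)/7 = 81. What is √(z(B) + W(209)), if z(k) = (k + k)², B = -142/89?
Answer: √4571863/89 ≈ 24.025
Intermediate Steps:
W(u) = 567 (W(u) = 7*81 = 567)
B = -142/89 (B = -142*1/89 = -142/89 ≈ -1.5955)
z(k) = 4*k² (z(k) = (2*k)² = 4*k²)
√(z(B) + W(209)) = √(4*(-142/89)² + 567) = √(4*(20164/7921) + 567) = √(80656/7921 + 567) = √(4571863/7921) = √4571863/89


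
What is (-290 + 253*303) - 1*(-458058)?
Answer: 534427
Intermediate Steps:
(-290 + 253*303) - 1*(-458058) = (-290 + 76659) + 458058 = 76369 + 458058 = 534427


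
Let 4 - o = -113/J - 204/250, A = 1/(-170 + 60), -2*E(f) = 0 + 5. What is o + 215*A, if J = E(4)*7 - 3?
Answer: -298871/112750 ≈ -2.6507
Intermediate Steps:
E(f) = -5/2 (E(f) = -(0 + 5)/2 = -½*5 = -5/2)
J = -41/2 (J = -5/2*7 - 3 = -35/2 - 3 = -41/2 ≈ -20.500)
A = -1/110 (A = 1/(-110) = -1/110 ≈ -0.0090909)
o = -3568/5125 (o = 4 - (-113/(-41/2) - 204/250) = 4 - (-113*(-2/41) - 204*1/250) = 4 - (226/41 - 102/125) = 4 - 1*24068/5125 = 4 - 24068/5125 = -3568/5125 ≈ -0.69619)
o + 215*A = -3568/5125 + 215*(-1/110) = -3568/5125 - 43/22 = -298871/112750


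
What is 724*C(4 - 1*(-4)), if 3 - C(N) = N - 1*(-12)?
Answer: -12308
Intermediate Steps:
C(N) = -9 - N (C(N) = 3 - (N - 1*(-12)) = 3 - (N + 12) = 3 - (12 + N) = 3 + (-12 - N) = -9 - N)
724*C(4 - 1*(-4)) = 724*(-9 - (4 - 1*(-4))) = 724*(-9 - (4 + 4)) = 724*(-9 - 1*8) = 724*(-9 - 8) = 724*(-17) = -12308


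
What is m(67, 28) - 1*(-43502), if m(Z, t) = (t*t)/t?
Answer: 43530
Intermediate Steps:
m(Z, t) = t (m(Z, t) = t**2/t = t)
m(67, 28) - 1*(-43502) = 28 - 1*(-43502) = 28 + 43502 = 43530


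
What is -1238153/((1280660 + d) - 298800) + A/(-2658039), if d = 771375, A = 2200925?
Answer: -7149797704342/4660167006165 ≈ -1.5342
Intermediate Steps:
-1238153/((1280660 + d) - 298800) + A/(-2658039) = -1238153/((1280660 + 771375) - 298800) + 2200925/(-2658039) = -1238153/(2052035 - 298800) + 2200925*(-1/2658039) = -1238153/1753235 - 2200925/2658039 = -7149797704342/4660167006165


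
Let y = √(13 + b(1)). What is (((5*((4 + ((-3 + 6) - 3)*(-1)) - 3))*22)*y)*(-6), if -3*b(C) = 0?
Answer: -660*√13 ≈ -2379.7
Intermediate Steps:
b(C) = 0 (b(C) = -⅓*0 = 0)
y = √13 (y = √(13 + 0) = √13 ≈ 3.6056)
(((5*((4 + ((-3 + 6) - 3)*(-1)) - 3))*22)*y)*(-6) = (((5*((4 + ((-3 + 6) - 3)*(-1)) - 3))*22)*√13)*(-6) = (((5*((4 + (3 - 3)*(-1)) - 3))*22)*√13)*(-6) = (((5*((4 + 0*(-1)) - 3))*22)*√13)*(-6) = (((5*((4 + 0) - 3))*22)*√13)*(-6) = (((5*(4 - 3))*22)*√13)*(-6) = (((5*1)*22)*√13)*(-6) = ((5*22)*√13)*(-6) = (110*√13)*(-6) = -660*√13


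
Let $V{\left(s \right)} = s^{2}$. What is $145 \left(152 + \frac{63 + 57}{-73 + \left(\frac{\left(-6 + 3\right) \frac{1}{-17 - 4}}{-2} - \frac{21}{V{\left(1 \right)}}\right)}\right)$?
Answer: $\frac{9594360}{439} \approx 21855.0$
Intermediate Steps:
$145 \left(152 + \frac{63 + 57}{-73 + \left(\frac{\left(-6 + 3\right) \frac{1}{-17 - 4}}{-2} - \frac{21}{V{\left(1 \right)}}\right)}\right) = 145 \left(152 + \frac{63 + 57}{-73 + \left(\frac{\left(-6 + 3\right) \frac{1}{-17 - 4}}{-2} - \frac{21}{1^{2}}\right)}\right) = 145 \left(152 + \frac{120}{-73 - \left(21 - - \frac{3}{-21} \left(- \frac{1}{2}\right)\right)}\right) = 145 \left(152 + \frac{120}{-73 - \left(21 - \left(-3\right) \left(- \frac{1}{21}\right) \left(- \frac{1}{2}\right)\right)}\right) = 145 \left(152 + \frac{120}{-73 + \left(\frac{1}{7} \left(- \frac{1}{2}\right) - 21\right)}\right) = 145 \left(152 + \frac{120}{-73 - \frac{295}{14}}\right) = 145 \left(152 + \frac{120}{- \frac{1317}{14}}\right) = 145 \left(152 + 120 \left(- \frac{14}{1317}\right)\right) = 145 \left(152 - \frac{560}{439}\right) = 145 \cdot \frac{66168}{439} = \frac{9594360}{439}$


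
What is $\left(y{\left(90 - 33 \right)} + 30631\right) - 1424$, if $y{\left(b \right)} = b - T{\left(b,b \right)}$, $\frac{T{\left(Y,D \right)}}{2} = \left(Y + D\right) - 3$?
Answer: $29042$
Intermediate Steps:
$T{\left(Y,D \right)} = -6 + 2 D + 2 Y$ ($T{\left(Y,D \right)} = 2 \left(\left(Y + D\right) - 3\right) = 2 \left(\left(D + Y\right) - 3\right) = 2 \left(-3 + D + Y\right) = -6 + 2 D + 2 Y$)
$y{\left(b \right)} = 6 - 3 b$ ($y{\left(b \right)} = b - \left(-6 + 2 b + 2 b\right) = b - \left(-6 + 4 b\right) = 6 - 3 b$)
$\left(y{\left(90 - 33 \right)} + 30631\right) - 1424 = \left(\left(6 - 3 \left(90 - 33\right)\right) + 30631\right) - 1424 = \left(\left(6 - 171\right) + 30631\right) - 1424 = \left(-165 + 30631\right) - 1424 = 30466 - 1424 = 29042$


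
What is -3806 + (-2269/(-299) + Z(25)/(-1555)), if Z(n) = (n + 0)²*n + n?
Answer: -354146345/92989 ≈ -3808.5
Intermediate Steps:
Z(n) = n + n³ (Z(n) = n²*n + n = n³ + n = n + n³)
-3806 + (-2269/(-299) + Z(25)/(-1555)) = -3806 + (-2269/(-299) + (25 + 25³)/(-1555)) = -3806 + (-2269*(-1/299) + (25 + 15625)*(-1/1555)) = -3806 + (2269/299 + 15650*(-1/1555)) = -3806 + (2269/299 - 3130/311) = -3806 - 230211/92989 = -354146345/92989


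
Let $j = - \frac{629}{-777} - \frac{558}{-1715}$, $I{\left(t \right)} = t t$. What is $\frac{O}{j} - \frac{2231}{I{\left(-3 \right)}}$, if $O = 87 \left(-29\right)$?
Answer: $- \frac{129854324}{52551} \approx -2471.0$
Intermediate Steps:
$O = -2523$
$I{\left(t \right)} = t^{2}$
$j = \frac{5839}{5145}$ ($j = \left(-629\right) \left(- \frac{1}{777}\right) - - \frac{558}{1715} = \frac{17}{21} + \frac{558}{1715} = \frac{5839}{5145} \approx 1.1349$)
$\frac{O}{j} - \frac{2231}{I{\left(-3 \right)}} = - \frac{2523}{\frac{5839}{5145}} - \frac{2231}{\left(-3\right)^{2}} = \left(-2523\right) \frac{5145}{5839} - \frac{2231}{9} = - \frac{12980835}{5839} - \frac{2231}{9} = - \frac{129854324}{52551}$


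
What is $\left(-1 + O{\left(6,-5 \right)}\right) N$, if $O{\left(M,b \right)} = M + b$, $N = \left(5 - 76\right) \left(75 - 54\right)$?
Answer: $0$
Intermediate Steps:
$N = -1491$ ($N = \left(-71\right) 21 = -1491$)
$\left(-1 + O{\left(6,-5 \right)}\right) N = \left(-1 + \left(6 - 5\right)\right) \left(-1491\right) = \left(-1 + 1\right) \left(-1491\right) = 0 \left(-1491\right) = 0$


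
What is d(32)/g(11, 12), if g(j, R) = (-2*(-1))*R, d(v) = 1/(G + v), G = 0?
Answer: 1/768 ≈ 0.0013021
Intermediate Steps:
d(v) = 1/v (d(v) = 1/(0 + v) = 1/v)
g(j, R) = 2*R
d(32)/g(11, 12) = 1/(32*((2*12))) = (1/32)/24 = (1/32)*(1/24) = 1/768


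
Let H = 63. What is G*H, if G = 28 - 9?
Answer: 1197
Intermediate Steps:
G = 19
G*H = 19*63 = 1197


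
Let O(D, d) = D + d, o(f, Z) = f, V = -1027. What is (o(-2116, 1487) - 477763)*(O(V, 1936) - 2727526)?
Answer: 1308446239343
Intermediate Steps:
(o(-2116, 1487) - 477763)*(O(V, 1936) - 2727526) = (-2116 - 477763)*((-1027 + 1936) - 2727526) = -479879*(909 - 2727526) = -479879*(-2726617) = 1308446239343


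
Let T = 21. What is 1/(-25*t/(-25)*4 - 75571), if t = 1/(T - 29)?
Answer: -2/151143 ≈ -1.3233e-5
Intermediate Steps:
t = -⅛ (t = 1/(21 - 29) = 1/(-8) = -⅛ ≈ -0.12500)
1/(-25*t/(-25)*4 - 75571) = 1/(-(-25)/(8*(-25))*4 - 75571) = 1/(-(-25)*(-1)/(8*25)*4 - 75571) = 1/(-25*1/200*4 - 75571) = 1/(-⅛*4 - 75571) = 1/(-½ - 75571) = 1/(-151143/2) = -2/151143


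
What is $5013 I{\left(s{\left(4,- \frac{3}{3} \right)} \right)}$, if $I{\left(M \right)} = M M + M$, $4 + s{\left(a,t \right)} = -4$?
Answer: $280728$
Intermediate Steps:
$s{\left(a,t \right)} = -8$ ($s{\left(a,t \right)} = -4 - 4 = -8$)
$I{\left(M \right)} = M + M^{2}$ ($I{\left(M \right)} = M^{2} + M = M + M^{2}$)
$5013 I{\left(s{\left(4,- \frac{3}{3} \right)} \right)} = 5013 \left(- 8 \left(1 - 8\right)\right) = 5013 \left(\left(-8\right) \left(-7\right)\right) = 5013 \cdot 56 = 280728$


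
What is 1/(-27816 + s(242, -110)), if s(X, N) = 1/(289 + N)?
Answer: -179/4979063 ≈ -3.5951e-5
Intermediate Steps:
1/(-27816 + s(242, -110)) = 1/(-27816 + 1/(289 - 110)) = 1/(-27816 + 1/179) = 1/(-4979063/179) = -179/4979063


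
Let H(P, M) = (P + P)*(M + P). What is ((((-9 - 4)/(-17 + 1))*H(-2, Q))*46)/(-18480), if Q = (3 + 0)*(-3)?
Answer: -299/3360 ≈ -0.088988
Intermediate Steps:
Q = -9 (Q = 3*(-3) = -9)
H(P, M) = 2*P*(M + P) (H(P, M) = (2*P)*(M + P) = 2*P*(M + P))
((((-9 - 4)/(-17 + 1))*H(-2, Q))*46)/(-18480) = ((((-9 - 4)/(-17 + 1))*(2*(-2)*(-9 - 2)))*46)/(-18480) = (((-13/(-16))*(2*(-2)*(-11)))*46)*(-1/18480) = ((-13*(-1/16)*44)*46)*(-1/18480) = (((13/16)*44)*46)*(-1/18480) = ((143/4)*46)*(-1/18480) = (3289/2)*(-1/18480) = -299/3360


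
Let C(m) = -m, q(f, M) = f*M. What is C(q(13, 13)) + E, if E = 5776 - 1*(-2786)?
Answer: 8393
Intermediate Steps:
q(f, M) = M*f
E = 8562 (E = 5776 + 2786 = 8562)
C(q(13, 13)) + E = -13*13 + 8562 = -1*169 + 8562 = -169 + 8562 = 8393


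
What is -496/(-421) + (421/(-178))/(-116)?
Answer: 10418649/8692808 ≈ 1.1985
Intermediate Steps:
-496/(-421) + (421/(-178))/(-116) = -496*(-1/421) + (421*(-1/178))*(-1/116) = 496/421 - 421/178*(-1/116) = 496/421 + 421/20648 = 10418649/8692808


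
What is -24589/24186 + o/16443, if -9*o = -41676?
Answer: -10079987/13713462 ≈ -0.73504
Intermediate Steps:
o = 13892/3 (o = -⅑*(-41676) = 13892/3 ≈ 4630.7)
-24589/24186 + o/16443 = -24589/24186 + (13892/3)/16443 = -24589*1/24186 + (13892/3)*(1/16443) = -24589/24186 + 13892/49329 = -10079987/13713462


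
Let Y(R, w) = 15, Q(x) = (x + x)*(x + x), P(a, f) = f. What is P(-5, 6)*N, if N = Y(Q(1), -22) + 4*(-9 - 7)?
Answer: -294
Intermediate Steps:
Q(x) = 4*x² (Q(x) = (2*x)*(2*x) = 4*x²)
N = -49 (N = 15 + 4*(-9 - 7) = 15 + 4*(-16) = 15 - 64 = -49)
P(-5, 6)*N = 6*(-49) = -294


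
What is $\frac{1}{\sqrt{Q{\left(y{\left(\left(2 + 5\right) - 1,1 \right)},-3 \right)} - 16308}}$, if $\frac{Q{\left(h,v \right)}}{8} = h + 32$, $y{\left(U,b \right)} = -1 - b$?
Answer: $- \frac{i \sqrt{4017}}{8034} \approx - 0.0078889 i$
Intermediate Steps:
$Q{\left(h,v \right)} = 256 + 8 h$ ($Q{\left(h,v \right)} = 8 \left(h + 32\right) = 8 \left(32 + h\right) = 256 + 8 h$)
$\frac{1}{\sqrt{Q{\left(y{\left(\left(2 + 5\right) - 1,1 \right)},-3 \right)} - 16308}} = \frac{1}{\sqrt{\left(256 + 8 \left(-1 - 1\right)\right) - 16308}} = \frac{1}{\sqrt{\left(256 + 8 \left(-2\right)\right) - 16308}} = \frac{1}{\sqrt{\left(256 - 16\right) - 16308}} = \frac{1}{\sqrt{240 - 16308}} = \frac{1}{\sqrt{-16068}} = \frac{1}{2 i \sqrt{4017}} = - \frac{i \sqrt{4017}}{8034}$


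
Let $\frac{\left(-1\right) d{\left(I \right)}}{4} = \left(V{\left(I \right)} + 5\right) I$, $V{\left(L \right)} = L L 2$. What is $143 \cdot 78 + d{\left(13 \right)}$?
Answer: $-6682$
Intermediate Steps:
$V{\left(L \right)} = 2 L^{2}$ ($V{\left(L \right)} = L^{2} \cdot 2 = 2 L^{2}$)
$d{\left(I \right)} = - 4 I \left(5 + 2 I^{2}\right)$ ($d{\left(I \right)} = - 4 \left(2 I^{2} + 5\right) I = - 4 \left(5 + 2 I^{2}\right) I = - 4 I \left(5 + 2 I^{2}\right)$)
$143 \cdot 78 + d{\left(13 \right)} = 143 \cdot 78 - \left(260 + 8 \cdot 13^{3}\right) = 11154 - 17836 = -6682$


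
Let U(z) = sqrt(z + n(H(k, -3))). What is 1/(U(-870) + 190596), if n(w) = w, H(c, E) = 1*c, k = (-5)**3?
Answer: 190596/36326836211 - I*sqrt(995)/36326836211 ≈ 5.2467e-6 - 8.6833e-10*I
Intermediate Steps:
k = -125
H(c, E) = c
U(z) = sqrt(-125 + z) (U(z) = sqrt(z - 125) = sqrt(-125 + z))
1/(U(-870) + 190596) = 1/(sqrt(-125 - 870) + 190596) = 1/(sqrt(-995) + 190596) = 1/(I*sqrt(995) + 190596) = 1/(190596 + I*sqrt(995))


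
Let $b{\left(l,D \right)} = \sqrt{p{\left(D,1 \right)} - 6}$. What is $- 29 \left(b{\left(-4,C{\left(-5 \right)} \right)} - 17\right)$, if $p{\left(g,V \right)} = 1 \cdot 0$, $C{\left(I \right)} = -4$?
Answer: $493 - 29 i \sqrt{6} \approx 493.0 - 71.035 i$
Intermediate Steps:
$p{\left(g,V \right)} = 0$
$b{\left(l,D \right)} = i \sqrt{6}$ ($b{\left(l,D \right)} = \sqrt{0 - 6} = \sqrt{-6} = i \sqrt{6}$)
$- 29 \left(b{\left(-4,C{\left(-5 \right)} \right)} - 17\right) = - 29 \left(i \sqrt{6} - 17\right) = - 29 \left(-17 + i \sqrt{6}\right) = 493 - 29 i \sqrt{6}$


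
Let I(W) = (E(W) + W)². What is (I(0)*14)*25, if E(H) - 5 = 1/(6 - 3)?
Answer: 89600/9 ≈ 9955.6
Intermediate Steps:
E(H) = 16/3 (E(H) = 5 + 1/(6 - 3) = 5 + 1/3 = 5 + ⅓ = 16/3)
I(W) = (16/3 + W)²
(I(0)*14)*25 = (((16 + 3*0)²/9)*14)*25 = (((16 + 0)²/9)*14)*25 = (((⅑)*16²)*14)*25 = (((⅑)*256)*14)*25 = ((256/9)*14)*25 = (3584/9)*25 = 89600/9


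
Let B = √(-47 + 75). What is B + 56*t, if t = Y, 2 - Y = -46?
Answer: 2688 + 2*√7 ≈ 2693.3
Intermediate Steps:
B = 2*√7 (B = √28 = 2*√7 ≈ 5.2915)
Y = 48 (Y = 2 - 1*(-46) = 2 + 46 = 48)
t = 48
B + 56*t = 2*√7 + 56*48 = 2*√7 + 2688 = 2688 + 2*√7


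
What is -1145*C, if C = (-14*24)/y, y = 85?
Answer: 76944/17 ≈ 4526.1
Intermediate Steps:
C = -336/85 (C = -14*24/85 = -336*1/85 = -336/85 ≈ -3.9529)
-1145*C = -1145*(-336/85) = 76944/17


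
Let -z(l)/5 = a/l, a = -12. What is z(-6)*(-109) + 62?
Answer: 1152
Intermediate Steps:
z(l) = 60/l (z(l) = -(-60)/l = 60/l)
z(-6)*(-109) + 62 = (60/(-6))*(-109) + 62 = (60*(-⅙))*(-109) + 62 = -10*(-109) + 62 = 1090 + 62 = 1152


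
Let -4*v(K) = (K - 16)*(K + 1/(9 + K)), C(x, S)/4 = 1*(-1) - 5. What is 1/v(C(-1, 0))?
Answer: -3/722 ≈ -0.0041551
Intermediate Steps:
C(x, S) = -24 (C(x, S) = 4*(1*(-1) - 5) = 4*(-1 - 5) = 4*(-6) = -24)
v(K) = -(-16 + K)*(K + 1/(9 + K))/4 (v(K) = -(K - 16)*(K + 1/(9 + K))/4 = -(-16 + K)*(K + 1/(9 + K))/4)
1/v(C(-1, 0)) = 1/((16 - 1*(-24)³ + 7*(-24)² + 143*(-24))/(4*(9 - 24))) = 1/((¼)*(16 - 1*(-13824) + 7*576 - 3432)/(-15)) = 1/((¼)*(-1/15)*(16 + 13824 + 4032 - 3432)) = 1/((¼)*(-1/15)*14440) = 1/(-722/3) = -3/722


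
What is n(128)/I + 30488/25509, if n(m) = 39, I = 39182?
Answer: 8360669/6989466 ≈ 1.1962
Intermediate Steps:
n(128)/I + 30488/25509 = 39/39182 + 30488/25509 = 39*(1/39182) + 30488*(1/25509) = 3/3014 + 30488/25509 = 8360669/6989466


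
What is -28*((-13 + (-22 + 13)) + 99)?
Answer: -2156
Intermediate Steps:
-28*((-13 + (-22 + 13)) + 99) = -28*((-13 - 9) + 99) = -28*(-22 + 99) = -28*77 = -2156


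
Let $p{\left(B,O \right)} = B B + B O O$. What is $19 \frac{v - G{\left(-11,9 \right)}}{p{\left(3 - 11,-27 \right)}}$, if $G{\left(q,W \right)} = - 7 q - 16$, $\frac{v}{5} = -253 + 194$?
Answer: $\frac{1691}{1442} \approx 1.1727$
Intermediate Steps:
$v = -295$ ($v = 5 \left(-253 + 194\right) = 5 \left(-59\right) = -295$)
$G{\left(q,W \right)} = -16 - 7 q$
$p{\left(B,O \right)} = B^{2} + B O^{2}$
$19 \frac{v - G{\left(-11,9 \right)}}{p{\left(3 - 11,-27 \right)}} = 19 \frac{-295 - \left(-16 - -77\right)}{\left(3 - 11\right) \left(\left(3 - 11\right) + \left(-27\right)^{2}\right)} = 19 \frac{-295 - \left(-16 + 77\right)}{\left(3 - 11\right) \left(\left(3 - 11\right) + 729\right)} = 19 \frac{-295 - 61}{\left(-8\right) \left(-8 + 729\right)} = 19 \frac{-295 - 61}{\left(-8\right) 721} = 19 \left(- \frac{356}{-5768}\right) = 19 \left(\left(-356\right) \left(- \frac{1}{5768}\right)\right) = 19 \cdot \frac{89}{1442} = \frac{1691}{1442}$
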